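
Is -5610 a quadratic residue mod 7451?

yes

(-5610/7451)
  = -(5610/7451)    [7451 ≡ 3 mod 4 ⇒ (-1/7451) = -1]
  = (2805/7451)    [7451 ≡ 3 mod 8 ⇒ (2/7451) = -1]
  = (7451/2805)    [QR: 2805 ≡ 1 mod 4, sign kept]
  = (1841/2805)    [7451 ≡ 1841 mod 2805]
  = (2805/1841)    [QR: 1841 ≡ 1 mod 4, sign kept]
  = (964/1841)    [2805 ≡ 964 mod 1841]
  = (241/1841)    [1841 ≡ 1 mod 8 ⇒ (2/1841)^2 = +1]
  = (1841/241)    [QR: 241 ≡ 1 mod 4, sign kept]
  = (154/241)    [1841 ≡ 154 mod 241]
  = (77/241)    [241 ≡ 1 mod 8 ⇒ (2/241) = +1]
  = (241/77)    [QR: 77 ≡ 1 mod 4, sign kept]
  = (10/77)    [241 ≡ 10 mod 77]
  = -(5/77)    [77 ≡ 5 mod 8 ⇒ (2/77) = -1]
  = -(77/5)    [QR: 5 ≡ 1 mod 4, sign kept]
  = -(2/5)    [77 ≡ 2 mod 5]
  = (1/5)    [5 ≡ 5 mod 8 ⇒ (2/5) = -1]
  = 1    [(1/5) = 1]
The Legendre symbol is 1, so x^2 ≡ -5610 (mod 7451) has solution.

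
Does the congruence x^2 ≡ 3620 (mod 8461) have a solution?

(3620|8461)
  = (905|8461)    [8461 ≡ 5 mod 8 ⇒ (2|8461)^2 = +1]
  = (8461|905)    [QR: 905 ≡ 1 mod 4, sign kept]
  = (316|905)    [8461 ≡ 316 mod 905]
  = (79|905)    [905 ≡ 1 mod 8 ⇒ (2|905)^2 = +1]
  = (905|79)    [QR: 905 ≡ 1 mod 4, sign kept]
  = (36|79)    [905 ≡ 36 mod 79]
  = (9|79)    [79 ≡ 7 mod 8 ⇒ (2|79)^2 = +1]
  = (79|9)    [QR: 9 ≡ 1 mod 4, sign kept]
  = (7|9)    [79 ≡ 7 mod 9]
  = (9|7)    [QR: 9 ≡ 1 mod 4, sign kept]
  = (2|7)    [9 ≡ 2 mod 7]
  = (1|7)    [7 ≡ 7 mod 8 ⇒ (2|7) = +1]
  = 1    [(1|7) = 1]
The Legendre symbol is 1, so x^2 ≡ 3620 (mod 8461) has solution.

yes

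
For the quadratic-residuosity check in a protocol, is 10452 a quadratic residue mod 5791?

no

Reduce the numerator: 10452 ≡ 4661 (mod 5791), so (10452/5791) = (4661/5791).
4661 ≡ 1 (mod 4), so quadratic reciprocity gives (4661/5791) = (5791/4661). Reduce: 5791 ≡ 1130 (mod 4661). Now have (1130/4661).
Factor out 2: 1130 = 2·565. Since 4661 ≡ 5 (mod 8), (2/4661) = -1. Now have -(565/4661).
565 ≡ 1 (mod 4), so quadratic reciprocity gives (565/4661) = (4661/565). Reduce: 4661 ≡ 141 (mod 565). Now have -(141/565).
141 ≡ 1 (mod 4), so quadratic reciprocity gives (141/565) = (565/141). Reduce: 565 ≡ 1 (mod 141). Now have -(1/141).
(1/141) = 1. Collecting the sign factors: -1.
(10452/5791) = -1, and 5791 is prime, so 10452 is not a quadratic residue mod 5791.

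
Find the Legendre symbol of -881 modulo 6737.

-1

Reduce the numerator: -881 ≡ 5856 (mod 6737), so (-881|6737) = (5856|6737).
Factor out 2: 5856 = 2^5·183. Since 6737 ≡ 1 (mod 8), (2|6737) = +1, and (2|6737)^5 = +1. Now have (183|6737).
6737 ≡ 1 (mod 4), so quadratic reciprocity gives (183|6737) = (6737|183). Reduce: 6737 ≡ 149 (mod 183). Now have (149|183).
149 ≡ 1 (mod 4), so quadratic reciprocity gives (149|183) = (183|149). Reduce: 183 ≡ 34 (mod 149). Now have (34|149).
Factor out 2: 34 = 2·17. Since 149 ≡ 5 (mod 8), (2|149) = -1. Now have -(17|149).
17 ≡ 1 (mod 4), so quadratic reciprocity gives (17|149) = (149|17). Reduce: 149 ≡ 13 (mod 17). Now have -(13|17).
13 ≡ 1 (mod 4), so quadratic reciprocity gives (13|17) = (17|13). Reduce: 17 ≡ 4 (mod 13). Now have -(4|13).
Factor out 2: 4 = 2^2. Since 13 ≡ 5 (mod 8), (2|13) = -1, and (2|13)^2 = +1. Now have -(1|13).
(1|13) = 1. Collecting the sign factors: -1.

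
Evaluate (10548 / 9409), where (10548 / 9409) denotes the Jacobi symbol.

Reduce the numerator: 10548 ≡ 1139 (mod 9409), so (10548 / 9409) = (1139 / 9409).
9409 ≡ 1 (mod 4), so quadratic reciprocity gives (1139 / 9409) = (9409 / 1139). Reduce: 9409 ≡ 297 (mod 1139). Now have (297 / 1139).
297 ≡ 1 (mod 4), so quadratic reciprocity gives (297 / 1139) = (1139 / 297). Reduce: 1139 ≡ 248 (mod 297). Now have (248 / 297).
Factor out 2: 248 = 2^3·31. Since 297 ≡ 1 (mod 8), (2 / 297) = +1, and (2 / 297)^3 = +1. Now have (31 / 297).
297 ≡ 1 (mod 4), so quadratic reciprocity gives (31 / 297) = (297 / 31). Reduce: 297 ≡ 18 (mod 31). Now have (18 / 31).
Factor out 2: 18 = 2·9. Since 31 ≡ 7 (mod 8), (2 / 31) = +1. Now have (9 / 31).
9 ≡ 1 (mod 4), so quadratic reciprocity gives (9 / 31) = (31 / 9). Reduce: 31 ≡ 4 (mod 9). Now have (4 / 9).
Factor out 2: 4 = 2^2. Since 9 ≡ 1 (mod 8), (2 / 9) = +1, and (2 / 9)^2 = +1. Now have (1 / 9).
(1 / 9) = 1. Collecting the sign factors: 1.

1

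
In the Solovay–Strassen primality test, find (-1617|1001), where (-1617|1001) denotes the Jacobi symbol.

(-1617|1001)
  = (1617|1001)    [1001 ≡ 1 mod 4 ⇒ (-1|1001) = +1]
  = (616|1001)    [1617 ≡ 616 mod 1001]
  = (77|1001)    [1001 ≡ 1 mod 8 ⇒ (2|1001)^3 = +1]
  = (1001|77)    [QR: 77 ≡ 1 mod 4, sign kept]
  = (0|77)    [1001 ≡ 0 mod 77]
  = 0    [numerator 0, gcd > 1]

0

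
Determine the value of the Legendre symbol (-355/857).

-1

Pull out -1: (-355/857) = (-1/857)·(355/857). Since 857 ≡ 1 (mod 4), (-1/857) = +1. Now have (355/857).
857 ≡ 1 (mod 4), so quadratic reciprocity gives (355/857) = (857/355). Reduce: 857 ≡ 147 (mod 355). Now have (147/355).
Both 147 ≡ 3 and 355 ≡ 3 (mod 4), so reciprocity gives (147/355) = -(355/147). Reduce: 355 ≡ 61 (mod 147). Now have -(61/147).
61 ≡ 1 (mod 4), so quadratic reciprocity gives (61/147) = (147/61). Reduce: 147 ≡ 25 (mod 61). Now have -(25/61).
25 ≡ 1 (mod 4), so quadratic reciprocity gives (25/61) = (61/25). Reduce: 61 ≡ 11 (mod 25). Now have -(11/25).
25 ≡ 1 (mod 4), so quadratic reciprocity gives (11/25) = (25/11). Reduce: 25 ≡ 3 (mod 11). Now have -(3/11).
Both 3 ≡ 3 and 11 ≡ 3 (mod 4), so reciprocity gives (3/11) = -(11/3). Reduce: 11 ≡ 2 (mod 3). Now have (2/3).
Factor out 2: 2 = 2. Since 3 ≡ 3 (mod 8), (2/3) = -1. Now have -(1/3).
(1/3) = 1. Collecting the sign factors: -1.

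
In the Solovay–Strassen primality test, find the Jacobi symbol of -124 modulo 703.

-1

Reduce the numerator: -124 ≡ 579 (mod 703), so (-124/703) = (579/703).
Both 579 ≡ 3 and 703 ≡ 3 (mod 4), so reciprocity gives (579/703) = -(703/579). Reduce: 703 ≡ 124 (mod 579). Now have -(124/579).
Factor out 2: 124 = 2^2·31. Since 579 ≡ 3 (mod 8), (2/579) = -1, and (2/579)^2 = +1. Now have -(31/579).
Both 31 ≡ 3 and 579 ≡ 3 (mod 4), so reciprocity gives (31/579) = -(579/31). Reduce: 579 ≡ 21 (mod 31). Now have (21/31).
21 ≡ 1 (mod 4), so quadratic reciprocity gives (21/31) = (31/21). Reduce: 31 ≡ 10 (mod 21). Now have (10/21).
Factor out 2: 10 = 2·5. Since 21 ≡ 5 (mod 8), (2/21) = -1. Now have -(5/21).
5 ≡ 1 (mod 4), so quadratic reciprocity gives (5/21) = (21/5). Reduce: 21 ≡ 1 (mod 5). Now have -(1/5).
(1/5) = 1. Collecting the sign factors: -1.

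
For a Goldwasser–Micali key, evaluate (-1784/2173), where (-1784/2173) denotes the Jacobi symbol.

Reduce the numerator: -1784 ≡ 389 (mod 2173), so (-1784/2173) = (389/2173).
389 ≡ 1 (mod 4), so quadratic reciprocity gives (389/2173) = (2173/389). Reduce: 2173 ≡ 228 (mod 389). Now have (228/389).
Factor out 2: 228 = 2^2·57. Since 389 ≡ 5 (mod 8), (2/389) = -1, and (2/389)^2 = +1. Now have (57/389).
57 ≡ 1 (mod 4), so quadratic reciprocity gives (57/389) = (389/57). Reduce: 389 ≡ 47 (mod 57). Now have (47/57).
57 ≡ 1 (mod 4), so quadratic reciprocity gives (47/57) = (57/47). Reduce: 57 ≡ 10 (mod 47). Now have (10/47).
Factor out 2: 10 = 2·5. Since 47 ≡ 7 (mod 8), (2/47) = +1. Now have (5/47).
5 ≡ 1 (mod 4), so quadratic reciprocity gives (5/47) = (47/5). Reduce: 47 ≡ 2 (mod 5). Now have (2/5).
Factor out 2: 2 = 2. Since 5 ≡ 5 (mod 8), (2/5) = -1. Now have -(1/5).
(1/5) = 1. Collecting the sign factors: -1.

-1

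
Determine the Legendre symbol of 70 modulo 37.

1

Reduce the numerator: 70 ≡ 33 (mod 37), so (70 / 37) = (33 / 37).
33 ≡ 1 (mod 4), so quadratic reciprocity gives (33 / 37) = (37 / 33). Reduce: 37 ≡ 4 (mod 33). Now have (4 / 33).
Factor out 2: 4 = 2^2. Since 33 ≡ 1 (mod 8), (2 / 33) = +1, and (2 / 33)^2 = +1. Now have (1 / 33).
(1 / 33) = 1. Collecting the sign factors: 1.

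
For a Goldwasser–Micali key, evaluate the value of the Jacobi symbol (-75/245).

Reduce the numerator: -75 ≡ 170 (mod 245), so (-75/245) = (170/245).
Factor out 2: 170 = 2·85. Since 245 ≡ 5 (mod 8), (2/245) = -1. Now have -(85/245).
85 ≡ 1 (mod 4), so quadratic reciprocity gives (85/245) = (245/85). Reduce: 245 ≡ 75 (mod 85). Now have -(75/85).
85 ≡ 1 (mod 4), so quadratic reciprocity gives (75/85) = (85/75). Reduce: 85 ≡ 10 (mod 75). Now have -(10/75).
Factor out 2: 10 = 2·5. Since 75 ≡ 3 (mod 8), (2/75) = -1. Now have (5/75).
5 ≡ 1 (mod 4), so quadratic reciprocity gives (5/75) = (75/5). Reduce: 75 ≡ 0 (mod 5). Now have (0/5).
The numerator is now 0 with denominator 5 > 1: the symbol is 0.

0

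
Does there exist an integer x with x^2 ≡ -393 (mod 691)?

(-393|691)
  = -(393|691)    [691 ≡ 3 mod 4 ⇒ (-1|691) = -1]
  = -(691|393)    [QR: 393 ≡ 1 mod 4, sign kept]
  = -(298|393)    [691 ≡ 298 mod 393]
  = -(149|393)    [393 ≡ 1 mod 8 ⇒ (2|393) = +1]
  = -(393|149)    [QR: 149 ≡ 1 mod 4, sign kept]
  = -(95|149)    [393 ≡ 95 mod 149]
  = -(149|95)    [QR: 149 ≡ 1 mod 4, sign kept]
  = -(54|95)    [149 ≡ 54 mod 95]
  = -(27|95)    [95 ≡ 7 mod 8 ⇒ (2|95) = +1]
  = (95|27)    [QR: both ≡ 3 mod 4, sign flips]
  = (14|27)    [95 ≡ 14 mod 27]
  = -(7|27)    [27 ≡ 3 mod 8 ⇒ (2|27) = -1]
  = (27|7)    [QR: both ≡ 3 mod 4, sign flips]
  = (6|7)    [27 ≡ 6 mod 7]
  = (3|7)    [7 ≡ 7 mod 8 ⇒ (2|7) = +1]
  = -(7|3)    [QR: both ≡ 3 mod 4, sign flips]
  = -(1|3)    [7 ≡ 1 mod 3]
  = -1    [(1|3) = 1]
The Legendre symbol is -1, so x^2 ≡ -393 (mod 691) has no solution.

no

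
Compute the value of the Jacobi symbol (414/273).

0

Reduce the numerator: 414 ≡ 141 (mod 273), so (414/273) = (141/273).
141 ≡ 1 (mod 4), so quadratic reciprocity gives (141/273) = (273/141). Reduce: 273 ≡ 132 (mod 141). Now have (132/141).
Factor out 2: 132 = 2^2·33. Since 141 ≡ 5 (mod 8), (2/141) = -1, and (2/141)^2 = +1. Now have (33/141).
33 ≡ 1 (mod 4), so quadratic reciprocity gives (33/141) = (141/33). Reduce: 141 ≡ 9 (mod 33). Now have (9/33).
9 ≡ 1 (mod 4), so quadratic reciprocity gives (9/33) = (33/9). Reduce: 33 ≡ 6 (mod 9). Now have (6/9).
Factor out 2: 6 = 2·3. Since 9 ≡ 1 (mod 8), (2/9) = +1. Now have (3/9).
9 ≡ 1 (mod 4), so quadratic reciprocity gives (3/9) = (9/3). Reduce: 9 ≡ 0 (mod 3). Now have (0/3).
The numerator is now 0 with denominator 3 > 1: the symbol is 0.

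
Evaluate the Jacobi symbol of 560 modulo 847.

Factor out 2: 560 = 2^4·35. Since 847 ≡ 7 (mod 8), (2|847) = +1, and (2|847)^4 = +1. Now have (35|847).
Both 35 ≡ 3 and 847 ≡ 3 (mod 4), so reciprocity gives (35|847) = -(847|35). Reduce: 847 ≡ 7 (mod 35). Now have -(7|35).
Both 7 ≡ 3 and 35 ≡ 3 (mod 4), so reciprocity gives (7|35) = -(35|7). Reduce: 35 ≡ 0 (mod 7). Now have (0|7).
The numerator is now 0 with denominator 7 > 1: the symbol is 0.

0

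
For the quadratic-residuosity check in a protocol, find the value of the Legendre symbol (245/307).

(245/307)
  = (307/245)    [QR: 245 ≡ 1 mod 4, sign kept]
  = (62/245)    [307 ≡ 62 mod 245]
  = -(31/245)    [245 ≡ 5 mod 8 ⇒ (2/245) = -1]
  = -(245/31)    [QR: 245 ≡ 1 mod 4, sign kept]
  = -(28/31)    [245 ≡ 28 mod 31]
  = -(7/31)    [31 ≡ 7 mod 8 ⇒ (2/31)^2 = +1]
  = (31/7)    [QR: both ≡ 3 mod 4, sign flips]
  = (3/7)    [31 ≡ 3 mod 7]
  = -(7/3)    [QR: both ≡ 3 mod 4, sign flips]
  = -(1/3)    [7 ≡ 1 mod 3]
  = -1    [(1/3) = 1]

-1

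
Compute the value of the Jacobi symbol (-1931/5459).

-1

Pull out -1: (-1931/5459) = (-1/5459)·(1931/5459). Since 5459 ≡ 3 (mod 4), (-1/5459) = -1. Now have -(1931/5459).
Both 1931 ≡ 3 and 5459 ≡ 3 (mod 4), so reciprocity gives (1931/5459) = -(5459/1931). Reduce: 5459 ≡ 1597 (mod 1931). Now have (1597/1931).
1597 ≡ 1 (mod 4), so quadratic reciprocity gives (1597/1931) = (1931/1597). Reduce: 1931 ≡ 334 (mod 1597). Now have (334/1597).
Factor out 2: 334 = 2·167. Since 1597 ≡ 5 (mod 8), (2/1597) = -1. Now have -(167/1597).
1597 ≡ 1 (mod 4), so quadratic reciprocity gives (167/1597) = (1597/167). Reduce: 1597 ≡ 94 (mod 167). Now have -(94/167).
Factor out 2: 94 = 2·47. Since 167 ≡ 7 (mod 8), (2/167) = +1. Now have -(47/167).
Both 47 ≡ 3 and 167 ≡ 3 (mod 4), so reciprocity gives (47/167) = -(167/47). Reduce: 167 ≡ 26 (mod 47). Now have (26/47).
Factor out 2: 26 = 2·13. Since 47 ≡ 7 (mod 8), (2/47) = +1. Now have (13/47).
13 ≡ 1 (mod 4), so quadratic reciprocity gives (13/47) = (47/13). Reduce: 47 ≡ 8 (mod 13). Now have (8/13).
Factor out 2: 8 = 2^3. Since 13 ≡ 5 (mod 8), (2/13) = -1, and (2/13)^3 = -1. Now have -(1/13).
(1/13) = 1. Collecting the sign factors: -1.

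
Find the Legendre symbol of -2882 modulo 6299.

Reduce the numerator: -2882 ≡ 3417 (mod 6299), so (-2882/6299) = (3417/6299).
3417 ≡ 1 (mod 4), so quadratic reciprocity gives (3417/6299) = (6299/3417). Reduce: 6299 ≡ 2882 (mod 3417). Now have (2882/3417).
Factor out 2: 2882 = 2·1441. Since 3417 ≡ 1 (mod 8), (2/3417) = +1. Now have (1441/3417).
1441 ≡ 1 (mod 4), so quadratic reciprocity gives (1441/3417) = (3417/1441). Reduce: 3417 ≡ 535 (mod 1441). Now have (535/1441).
1441 ≡ 1 (mod 4), so quadratic reciprocity gives (535/1441) = (1441/535). Reduce: 1441 ≡ 371 (mod 535). Now have (371/535).
Both 371 ≡ 3 and 535 ≡ 3 (mod 4), so reciprocity gives (371/535) = -(535/371). Reduce: 535 ≡ 164 (mod 371). Now have -(164/371).
Factor out 2: 164 = 2^2·41. Since 371 ≡ 3 (mod 8), (2/371) = -1, and (2/371)^2 = +1. Now have -(41/371).
41 ≡ 1 (mod 4), so quadratic reciprocity gives (41/371) = (371/41). Reduce: 371 ≡ 2 (mod 41). Now have -(2/41).
Factor out 2: 2 = 2. Since 41 ≡ 1 (mod 8), (2/41) = +1. Now have -(1/41).
(1/41) = 1. Collecting the sign factors: -1.

-1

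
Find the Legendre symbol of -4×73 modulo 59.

By multiplicativity, (-4·73|59) = (-4|59)·(73|59).
First factor (-4|59):
Pull out -1: (-4|59) = (-1|59)·(4|59). Since 59 ≡ 3 (mod 4), (-1|59) = -1. Now have -(4|59).
Factor out 2: 4 = 2^2. Since 59 ≡ 3 (mod 8), (2|59) = -1, and (2|59)^2 = +1. Now have -(1|59).
(1|59) = 1. Collecting the sign factors: -1.
Second factor (73|59):
Reduce the numerator: 73 ≡ 14 (mod 59), so (73|59) = (14|59).
Factor out 2: 14 = 2·7. Since 59 ≡ 3 (mod 8), (2|59) = -1. Now have -(7|59).
Both 7 ≡ 3 and 59 ≡ 3 (mod 4), so reciprocity gives (7|59) = -(59|7). Reduce: 59 ≡ 3 (mod 7). Now have (3|7).
Both 3 ≡ 3 and 7 ≡ 3 (mod 4), so reciprocity gives (3|7) = -(7|3). Reduce: 7 ≡ 1 (mod 3). Now have -(1|3).
(1|3) = 1. Collecting the sign factors: -1.
Product: (-1)·(-1) = 1.

1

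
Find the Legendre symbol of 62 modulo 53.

1

Reduce the numerator: 62 ≡ 9 (mod 53), so (62/53) = (9/53).
9 ≡ 1 (mod 4), so quadratic reciprocity gives (9/53) = (53/9). Reduce: 53 ≡ 8 (mod 9). Now have (8/9).
Factor out 2: 8 = 2^3. Since 9 ≡ 1 (mod 8), (2/9) = +1, and (2/9)^3 = +1. Now have (1/9).
(1/9) = 1. Collecting the sign factors: 1.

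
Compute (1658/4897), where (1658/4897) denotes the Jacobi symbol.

-1

Factor out 2: 1658 = 2·829. Since 4897 ≡ 1 (mod 8), (2/4897) = +1. Now have (829/4897).
829 ≡ 1 (mod 4), so quadratic reciprocity gives (829/4897) = (4897/829). Reduce: 4897 ≡ 752 (mod 829). Now have (752/829).
Factor out 2: 752 = 2^4·47. Since 829 ≡ 5 (mod 8), (2/829) = -1, and (2/829)^4 = +1. Now have (47/829).
829 ≡ 1 (mod 4), so quadratic reciprocity gives (47/829) = (829/47). Reduce: 829 ≡ 30 (mod 47). Now have (30/47).
Factor out 2: 30 = 2·15. Since 47 ≡ 7 (mod 8), (2/47) = +1. Now have (15/47).
Both 15 ≡ 3 and 47 ≡ 3 (mod 4), so reciprocity gives (15/47) = -(47/15). Reduce: 47 ≡ 2 (mod 15). Now have -(2/15).
Factor out 2: 2 = 2. Since 15 ≡ 7 (mod 8), (2/15) = +1. Now have -(1/15).
(1/15) = 1. Collecting the sign factors: -1.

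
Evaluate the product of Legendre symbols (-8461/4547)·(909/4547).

By multiplicativity, (-8461·909/4547) = (-8461/4547)·(909/4547).
First factor (-8461/4547):
Reduce the numerator: -8461 ≡ 633 (mod 4547), so (-8461/4547) = (633/4547).
633 ≡ 1 (mod 4), so quadratic reciprocity gives (633/4547) = (4547/633). Reduce: 4547 ≡ 116 (mod 633). Now have (116/633).
Factor out 2: 116 = 2^2·29. Since 633 ≡ 1 (mod 8), (2/633) = +1, and (2/633)^2 = +1. Now have (29/633).
29 ≡ 1 (mod 4), so quadratic reciprocity gives (29/633) = (633/29). Reduce: 633 ≡ 24 (mod 29). Now have (24/29).
Factor out 2: 24 = 2^3·3. Since 29 ≡ 5 (mod 8), (2/29) = -1, and (2/29)^3 = -1. Now have -(3/29).
29 ≡ 1 (mod 4), so quadratic reciprocity gives (3/29) = (29/3). Reduce: 29 ≡ 2 (mod 3). Now have -(2/3).
Factor out 2: 2 = 2. Since 3 ≡ 3 (mod 8), (2/3) = -1. Now have (1/3).
(1/3) = 1. Collecting the sign factors: 1.
Second factor (909/4547):
909 ≡ 1 (mod 4), so quadratic reciprocity gives (909/4547) = (4547/909). Reduce: 4547 ≡ 2 (mod 909). Now have (2/909).
Factor out 2: 2 = 2. Since 909 ≡ 5 (mod 8), (2/909) = -1. Now have -(1/909).
(1/909) = 1. Collecting the sign factors: -1.
Product: (1)·(-1) = -1.

-1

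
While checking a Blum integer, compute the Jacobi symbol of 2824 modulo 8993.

1

Factor out 2: 2824 = 2^3·353. Since 8993 ≡ 1 (mod 8), (2/8993) = +1, and (2/8993)^3 = +1. Now have (353/8993).
353 ≡ 1 (mod 4), so quadratic reciprocity gives (353/8993) = (8993/353). Reduce: 8993 ≡ 168 (mod 353). Now have (168/353).
Factor out 2: 168 = 2^3·21. Since 353 ≡ 1 (mod 8), (2/353) = +1, and (2/353)^3 = +1. Now have (21/353).
21 ≡ 1 (mod 4), so quadratic reciprocity gives (21/353) = (353/21). Reduce: 353 ≡ 17 (mod 21). Now have (17/21).
17 ≡ 1 (mod 4), so quadratic reciprocity gives (17/21) = (21/17). Reduce: 21 ≡ 4 (mod 17). Now have (4/17).
Factor out 2: 4 = 2^2. Since 17 ≡ 1 (mod 8), (2/17) = +1, and (2/17)^2 = +1. Now have (1/17).
(1/17) = 1. Collecting the sign factors: 1.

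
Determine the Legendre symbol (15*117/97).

By multiplicativity, (15·117/97) = (15/97)·(117/97).
First factor (15/97):
(15/97)
  = (97/15)    [QR: 97 ≡ 1 mod 4, sign kept]
  = (7/15)    [97 ≡ 7 mod 15]
  = -(15/7)    [QR: both ≡ 3 mod 4, sign flips]
  = -(1/7)    [15 ≡ 1 mod 7]
  = -1    [(1/7) = 1]
Second factor (117/97):
(117/97)
  = (20/97)    [117 ≡ 20 mod 97]
  = (5/97)    [97 ≡ 1 mod 8 ⇒ (2/97)^2 = +1]
  = (97/5)    [QR: 5 ≡ 1 mod 4, sign kept]
  = (2/5)    [97 ≡ 2 mod 5]
  = -(1/5)    [5 ≡ 5 mod 8 ⇒ (2/5) = -1]
  = -1    [(1/5) = 1]
Product: (-1)·(-1) = 1.

1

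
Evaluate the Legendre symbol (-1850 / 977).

-1

(-1850 / 977)
  = (1850 / 977)    [977 ≡ 1 mod 4 ⇒ (-1 / 977) = +1]
  = (873 / 977)    [1850 ≡ 873 mod 977]
  = (977 / 873)    [QR: 873 ≡ 1 mod 4, sign kept]
  = (104 / 873)    [977 ≡ 104 mod 873]
  = (13 / 873)    [873 ≡ 1 mod 8 ⇒ (2 / 873)^3 = +1]
  = (873 / 13)    [QR: 13 ≡ 1 mod 4, sign kept]
  = (2 / 13)    [873 ≡ 2 mod 13]
  = -(1 / 13)    [13 ≡ 5 mod 8 ⇒ (2 / 13) = -1]
  = -1    [(1 / 13) = 1]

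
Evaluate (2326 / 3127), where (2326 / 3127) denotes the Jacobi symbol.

(2326 / 3127)
  = (1163 / 3127)    [3127 ≡ 7 mod 8 ⇒ (2 / 3127) = +1]
  = -(3127 / 1163)    [QR: both ≡ 3 mod 4, sign flips]
  = -(801 / 1163)    [3127 ≡ 801 mod 1163]
  = -(1163 / 801)    [QR: 801 ≡ 1 mod 4, sign kept]
  = -(362 / 801)    [1163 ≡ 362 mod 801]
  = -(181 / 801)    [801 ≡ 1 mod 8 ⇒ (2 / 801) = +1]
  = -(801 / 181)    [QR: 181 ≡ 1 mod 4, sign kept]
  = -(77 / 181)    [801 ≡ 77 mod 181]
  = -(181 / 77)    [QR: 77 ≡ 1 mod 4, sign kept]
  = -(27 / 77)    [181 ≡ 27 mod 77]
  = -(77 / 27)    [QR: 77 ≡ 1 mod 4, sign kept]
  = -(23 / 27)    [77 ≡ 23 mod 27]
  = (27 / 23)    [QR: both ≡ 3 mod 4, sign flips]
  = (4 / 23)    [27 ≡ 4 mod 23]
  = (1 / 23)    [23 ≡ 7 mod 8 ⇒ (2 / 23)^2 = +1]
  = 1    [(1 / 23) = 1]

1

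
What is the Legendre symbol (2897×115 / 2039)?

By multiplicativity, (2897·115 / 2039) = (2897 / 2039)·(115 / 2039).
First factor (2897 / 2039):
(2897 / 2039)
  = (858 / 2039)    [2897 ≡ 858 mod 2039]
  = (429 / 2039)    [2039 ≡ 7 mod 8 ⇒ (2 / 2039) = +1]
  = (2039 / 429)    [QR: 429 ≡ 1 mod 4, sign kept]
  = (323 / 429)    [2039 ≡ 323 mod 429]
  = (429 / 323)    [QR: 429 ≡ 1 mod 4, sign kept]
  = (106 / 323)    [429 ≡ 106 mod 323]
  = -(53 / 323)    [323 ≡ 3 mod 8 ⇒ (2 / 323) = -1]
  = -(323 / 53)    [QR: 53 ≡ 1 mod 4, sign kept]
  = -(5 / 53)    [323 ≡ 5 mod 53]
  = -(53 / 5)    [QR: 5 ≡ 1 mod 4, sign kept]
  = -(3 / 5)    [53 ≡ 3 mod 5]
  = -(5 / 3)    [QR: 5 ≡ 1 mod 4, sign kept]
  = -(2 / 3)    [5 ≡ 2 mod 3]
  = (1 / 3)    [3 ≡ 3 mod 8 ⇒ (2 / 3) = -1]
  = 1    [(1 / 3) = 1]
Second factor (115 / 2039):
(115 / 2039)
  = -(2039 / 115)    [QR: both ≡ 3 mod 4, sign flips]
  = -(84 / 115)    [2039 ≡ 84 mod 115]
  = -(21 / 115)    [115 ≡ 3 mod 8 ⇒ (2 / 115)^2 = +1]
  = -(115 / 21)    [QR: 21 ≡ 1 mod 4, sign kept]
  = -(10 / 21)    [115 ≡ 10 mod 21]
  = (5 / 21)    [21 ≡ 5 mod 8 ⇒ (2 / 21) = -1]
  = (21 / 5)    [QR: 5 ≡ 1 mod 4, sign kept]
  = (1 / 5)    [21 ≡ 1 mod 5]
  = 1    [(1 / 5) = 1]
Product: (1)·(1) = 1.

1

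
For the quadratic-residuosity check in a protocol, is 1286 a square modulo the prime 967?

Reduce the numerator: 1286 ≡ 319 (mod 967), so (1286/967) = (319/967).
Both 319 ≡ 3 and 967 ≡ 3 (mod 4), so reciprocity gives (319/967) = -(967/319). Reduce: 967 ≡ 10 (mod 319). Now have -(10/319).
Factor out 2: 10 = 2·5. Since 319 ≡ 7 (mod 8), (2/319) = +1. Now have -(5/319).
5 ≡ 1 (mod 4), so quadratic reciprocity gives (5/319) = (319/5). Reduce: 319 ≡ 4 (mod 5). Now have -(4/5).
Factor out 2: 4 = 2^2. Since 5 ≡ 5 (mod 8), (2/5) = -1, and (2/5)^2 = +1. Now have -(1/5).
(1/5) = 1. Collecting the sign factors: -1.
(1286/967) = -1, and 967 is prime, so 1286 is not a quadratic residue mod 967.

no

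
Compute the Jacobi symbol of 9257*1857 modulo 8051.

1

By multiplicativity, (9257·1857 / 8051) = (9257 / 8051)·(1857 / 8051).
First factor (9257 / 8051):
Reduce the numerator: 9257 ≡ 1206 (mod 8051), so (9257 / 8051) = (1206 / 8051).
Factor out 2: 1206 = 2·603. Since 8051 ≡ 3 (mod 8), (2 / 8051) = -1. Now have -(603 / 8051).
Both 603 ≡ 3 and 8051 ≡ 3 (mod 4), so reciprocity gives (603 / 8051) = -(8051 / 603). Reduce: 8051 ≡ 212 (mod 603). Now have (212 / 603).
Factor out 2: 212 = 2^2·53. Since 603 ≡ 3 (mod 8), (2 / 603) = -1, and (2 / 603)^2 = +1. Now have (53 / 603).
53 ≡ 1 (mod 4), so quadratic reciprocity gives (53 / 603) = (603 / 53). Reduce: 603 ≡ 20 (mod 53). Now have (20 / 53).
Factor out 2: 20 = 2^2·5. Since 53 ≡ 5 (mod 8), (2 / 53) = -1, and (2 / 53)^2 = +1. Now have (5 / 53).
5 ≡ 1 (mod 4), so quadratic reciprocity gives (5 / 53) = (53 / 5). Reduce: 53 ≡ 3 (mod 5). Now have (3 / 5).
5 ≡ 1 (mod 4), so quadratic reciprocity gives (3 / 5) = (5 / 3). Reduce: 5 ≡ 2 (mod 3). Now have (2 / 3).
Factor out 2: 2 = 2. Since 3 ≡ 3 (mod 8), (2 / 3) = -1. Now have -(1 / 3).
(1 / 3) = 1. Collecting the sign factors: -1.
Second factor (1857 / 8051):
1857 ≡ 1 (mod 4), so quadratic reciprocity gives (1857 / 8051) = (8051 / 1857). Reduce: 8051 ≡ 623 (mod 1857). Now have (623 / 1857).
1857 ≡ 1 (mod 4), so quadratic reciprocity gives (623 / 1857) = (1857 / 623). Reduce: 1857 ≡ 611 (mod 623). Now have (611 / 623).
Both 611 ≡ 3 and 623 ≡ 3 (mod 4), so reciprocity gives (611 / 623) = -(623 / 611). Reduce: 623 ≡ 12 (mod 611). Now have -(12 / 611).
Factor out 2: 12 = 2^2·3. Since 611 ≡ 3 (mod 8), (2 / 611) = -1, and (2 / 611)^2 = +1. Now have -(3 / 611).
Both 3 ≡ 3 and 611 ≡ 3 (mod 4), so reciprocity gives (3 / 611) = -(611 / 3). Reduce: 611 ≡ 2 (mod 3). Now have (2 / 3).
Factor out 2: 2 = 2. Since 3 ≡ 3 (mod 8), (2 / 3) = -1. Now have -(1 / 3).
(1 / 3) = 1. Collecting the sign factors: -1.
Product: (-1)·(-1) = 1.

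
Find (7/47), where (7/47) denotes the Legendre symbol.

Both 7 ≡ 3 and 47 ≡ 3 (mod 4), so reciprocity gives (7/47) = -(47/7). Reduce: 47 ≡ 5 (mod 7). Now have -(5/7).
5 ≡ 1 (mod 4), so quadratic reciprocity gives (5/7) = (7/5). Reduce: 7 ≡ 2 (mod 5). Now have -(2/5).
Factor out 2: 2 = 2. Since 5 ≡ 5 (mod 8), (2/5) = -1. Now have (1/5).
(1/5) = 1. Collecting the sign factors: 1.

1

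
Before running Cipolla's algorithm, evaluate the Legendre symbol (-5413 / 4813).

-1

(-5413 / 4813)
  = (4213 / 4813)    [-5413 ≡ 4213 mod 4813]
  = (4813 / 4213)    [QR: 4213 ≡ 1 mod 4, sign kept]
  = (600 / 4213)    [4813 ≡ 600 mod 4213]
  = -(75 / 4213)    [4213 ≡ 5 mod 8 ⇒ (2 / 4213)^3 = -1]
  = -(4213 / 75)    [QR: 4213 ≡ 1 mod 4, sign kept]
  = -(13 / 75)    [4213 ≡ 13 mod 75]
  = -(75 / 13)    [QR: 13 ≡ 1 mod 4, sign kept]
  = -(10 / 13)    [75 ≡ 10 mod 13]
  = (5 / 13)    [13 ≡ 5 mod 8 ⇒ (2 / 13) = -1]
  = (13 / 5)    [QR: 5 ≡ 1 mod 4, sign kept]
  = (3 / 5)    [13 ≡ 3 mod 5]
  = (5 / 3)    [QR: 5 ≡ 1 mod 4, sign kept]
  = (2 / 3)    [5 ≡ 2 mod 3]
  = -(1 / 3)    [3 ≡ 3 mod 8 ⇒ (2 / 3) = -1]
  = -1    [(1 / 3) = 1]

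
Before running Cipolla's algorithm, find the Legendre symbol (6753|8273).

1

(6753|8273)
  = (8273|6753)    [QR: 6753 ≡ 1 mod 4, sign kept]
  = (1520|6753)    [8273 ≡ 1520 mod 6753]
  = (95|6753)    [6753 ≡ 1 mod 8 ⇒ (2|6753)^4 = +1]
  = (6753|95)    [QR: 6753 ≡ 1 mod 4, sign kept]
  = (8|95)    [6753 ≡ 8 mod 95]
  = (1|95)    [95 ≡ 7 mod 8 ⇒ (2|95)^3 = +1]
  = 1    [(1|95) = 1]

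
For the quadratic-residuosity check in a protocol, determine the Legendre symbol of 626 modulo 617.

1

(626/617)
  = (9/617)    [626 ≡ 9 mod 617]
  = (617/9)    [QR: 9 ≡ 1 mod 4, sign kept]
  = (5/9)    [617 ≡ 5 mod 9]
  = (9/5)    [QR: 5 ≡ 1 mod 4, sign kept]
  = (4/5)    [9 ≡ 4 mod 5]
  = (1/5)    [5 ≡ 5 mod 8 ⇒ (2/5)^2 = +1]
  = 1    [(1/5) = 1]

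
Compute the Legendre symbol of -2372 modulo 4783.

-1

(-2372/4783)
  = -(2372/4783)    [4783 ≡ 3 mod 4 ⇒ (-1/4783) = -1]
  = -(593/4783)    [4783 ≡ 7 mod 8 ⇒ (2/4783)^2 = +1]
  = -(4783/593)    [QR: 593 ≡ 1 mod 4, sign kept]
  = -(39/593)    [4783 ≡ 39 mod 593]
  = -(593/39)    [QR: 593 ≡ 1 mod 4, sign kept]
  = -(8/39)    [593 ≡ 8 mod 39]
  = -(1/39)    [39 ≡ 7 mod 8 ⇒ (2/39)^3 = +1]
  = -1    [(1/39) = 1]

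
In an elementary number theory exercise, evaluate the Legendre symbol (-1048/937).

1

(-1048/937)
  = (1048/937)    [937 ≡ 1 mod 4 ⇒ (-1/937) = +1]
  = (111/937)    [1048 ≡ 111 mod 937]
  = (937/111)    [QR: 937 ≡ 1 mod 4, sign kept]
  = (49/111)    [937 ≡ 49 mod 111]
  = (111/49)    [QR: 49 ≡ 1 mod 4, sign kept]
  = (13/49)    [111 ≡ 13 mod 49]
  = (49/13)    [QR: 13 ≡ 1 mod 4, sign kept]
  = (10/13)    [49 ≡ 10 mod 13]
  = -(5/13)    [13 ≡ 5 mod 8 ⇒ (2/13) = -1]
  = -(13/5)    [QR: 5 ≡ 1 mod 4, sign kept]
  = -(3/5)    [13 ≡ 3 mod 5]
  = -(5/3)    [QR: 5 ≡ 1 mod 4, sign kept]
  = -(2/3)    [5 ≡ 2 mod 3]
  = (1/3)    [3 ≡ 3 mod 8 ⇒ (2/3) = -1]
  = 1    [(1/3) = 1]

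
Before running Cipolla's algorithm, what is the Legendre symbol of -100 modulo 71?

-1

Pull out -1: (-100|71) = (-1|71)·(100|71). Since 71 ≡ 3 (mod 4), (-1|71) = -1. Now have -(100|71).
Reduce the numerator: 100 ≡ 29 (mod 71), so (100|71) = (29|71).
29 ≡ 1 (mod 4), so quadratic reciprocity gives (29|71) = (71|29). Reduce: 71 ≡ 13 (mod 29). Now have -(13|29).
13 ≡ 1 (mod 4), so quadratic reciprocity gives (13|29) = (29|13). Reduce: 29 ≡ 3 (mod 13). Now have -(3|13).
13 ≡ 1 (mod 4), so quadratic reciprocity gives (3|13) = (13|3). Reduce: 13 ≡ 1 (mod 3). Now have -(1|3).
(1|3) = 1. Collecting the sign factors: -1.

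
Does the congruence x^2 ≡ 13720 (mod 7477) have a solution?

(13720/7477)
  = (6243/7477)    [13720 ≡ 6243 mod 7477]
  = (7477/6243)    [QR: 7477 ≡ 1 mod 4, sign kept]
  = (1234/6243)    [7477 ≡ 1234 mod 6243]
  = -(617/6243)    [6243 ≡ 3 mod 8 ⇒ (2/6243) = -1]
  = -(6243/617)    [QR: 617 ≡ 1 mod 4, sign kept]
  = -(73/617)    [6243 ≡ 73 mod 617]
  = -(617/73)    [QR: 73 ≡ 1 mod 4, sign kept]
  = -(33/73)    [617 ≡ 33 mod 73]
  = -(73/33)    [QR: 33 ≡ 1 mod 4, sign kept]
  = -(7/33)    [73 ≡ 7 mod 33]
  = -(33/7)    [QR: 33 ≡ 1 mod 4, sign kept]
  = -(5/7)    [33 ≡ 5 mod 7]
  = -(7/5)    [QR: 5 ≡ 1 mod 4, sign kept]
  = -(2/5)    [7 ≡ 2 mod 5]
  = (1/5)    [5 ≡ 5 mod 8 ⇒ (2/5) = -1]
  = 1    [(1/5) = 1]
(13720/7477) = 1, and 7477 is prime, so 13720 is a quadratic residue mod 7477.

yes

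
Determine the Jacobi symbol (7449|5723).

(7449|5723)
  = (1726|5723)    [7449 ≡ 1726 mod 5723]
  = -(863|5723)    [5723 ≡ 3 mod 8 ⇒ (2|5723) = -1]
  = (5723|863)    [QR: both ≡ 3 mod 4, sign flips]
  = (545|863)    [5723 ≡ 545 mod 863]
  = (863|545)    [QR: 545 ≡ 1 mod 4, sign kept]
  = (318|545)    [863 ≡ 318 mod 545]
  = (159|545)    [545 ≡ 1 mod 8 ⇒ (2|545) = +1]
  = (545|159)    [QR: 545 ≡ 1 mod 4, sign kept]
  = (68|159)    [545 ≡ 68 mod 159]
  = (17|159)    [159 ≡ 7 mod 8 ⇒ (2|159)^2 = +1]
  = (159|17)    [QR: 17 ≡ 1 mod 4, sign kept]
  = (6|17)    [159 ≡ 6 mod 17]
  = (3|17)    [17 ≡ 1 mod 8 ⇒ (2|17) = +1]
  = (17|3)    [QR: 17 ≡ 1 mod 4, sign kept]
  = (2|3)    [17 ≡ 2 mod 3]
  = -(1|3)    [3 ≡ 3 mod 8 ⇒ (2|3) = -1]
  = -1    [(1|3) = 1]

-1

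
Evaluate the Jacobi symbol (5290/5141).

-1

(5290/5141)
  = (149/5141)    [5290 ≡ 149 mod 5141]
  = (5141/149)    [QR: 149 ≡ 1 mod 4, sign kept]
  = (75/149)    [5141 ≡ 75 mod 149]
  = (149/75)    [QR: 149 ≡ 1 mod 4, sign kept]
  = (74/75)    [149 ≡ 74 mod 75]
  = -(37/75)    [75 ≡ 3 mod 8 ⇒ (2/75) = -1]
  = -(75/37)    [QR: 37 ≡ 1 mod 4, sign kept]
  = -(1/37)    [75 ≡ 1 mod 37]
  = -1    [(1/37) = 1]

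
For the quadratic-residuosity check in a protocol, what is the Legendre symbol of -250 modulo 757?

1

(-250/757)
  = (507/757)    [-250 ≡ 507 mod 757]
  = (757/507)    [QR: 757 ≡ 1 mod 4, sign kept]
  = (250/507)    [757 ≡ 250 mod 507]
  = -(125/507)    [507 ≡ 3 mod 8 ⇒ (2/507) = -1]
  = -(507/125)    [QR: 125 ≡ 1 mod 4, sign kept]
  = -(7/125)    [507 ≡ 7 mod 125]
  = -(125/7)    [QR: 125 ≡ 1 mod 4, sign kept]
  = -(6/7)    [125 ≡ 6 mod 7]
  = -(3/7)    [7 ≡ 7 mod 8 ⇒ (2/7) = +1]
  = (7/3)    [QR: both ≡ 3 mod 4, sign flips]
  = (1/3)    [7 ≡ 1 mod 3]
  = 1    [(1/3) = 1]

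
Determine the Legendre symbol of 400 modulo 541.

(400/541)
  = (25/541)    [541 ≡ 5 mod 8 ⇒ (2/541)^4 = +1]
  = (541/25)    [QR: 25 ≡ 1 mod 4, sign kept]
  = (16/25)    [541 ≡ 16 mod 25]
  = (1/25)    [25 ≡ 1 mod 8 ⇒ (2/25)^4 = +1]
  = 1    [(1/25) = 1]

1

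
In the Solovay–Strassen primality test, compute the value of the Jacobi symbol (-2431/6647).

0

(-2431/6647)
  = -(2431/6647)    [6647 ≡ 3 mod 4 ⇒ (-1/6647) = -1]
  = (6647/2431)    [QR: both ≡ 3 mod 4, sign flips]
  = (1785/2431)    [6647 ≡ 1785 mod 2431]
  = (2431/1785)    [QR: 1785 ≡ 1 mod 4, sign kept]
  = (646/1785)    [2431 ≡ 646 mod 1785]
  = (323/1785)    [1785 ≡ 1 mod 8 ⇒ (2/1785) = +1]
  = (1785/323)    [QR: 1785 ≡ 1 mod 4, sign kept]
  = (170/323)    [1785 ≡ 170 mod 323]
  = -(85/323)    [323 ≡ 3 mod 8 ⇒ (2/323) = -1]
  = -(323/85)    [QR: 85 ≡ 1 mod 4, sign kept]
  = -(68/85)    [323 ≡ 68 mod 85]
  = -(17/85)    [85 ≡ 5 mod 8 ⇒ (2/85)^2 = +1]
  = -(85/17)    [QR: 17 ≡ 1 mod 4, sign kept]
  = -(0/17)    [85 ≡ 0 mod 17]
  = 0    [numerator 0, gcd > 1]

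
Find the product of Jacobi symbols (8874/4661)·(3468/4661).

By multiplicativity, (8874·3468/4661) = (8874/4661)·(3468/4661).
First factor (8874/4661):
(8874/4661)
  = (4213/4661)    [8874 ≡ 4213 mod 4661]
  = (4661/4213)    [QR: 4213 ≡ 1 mod 4, sign kept]
  = (448/4213)    [4661 ≡ 448 mod 4213]
  = (7/4213)    [4213 ≡ 5 mod 8 ⇒ (2/4213)^6 = +1]
  = (4213/7)    [QR: 4213 ≡ 1 mod 4, sign kept]
  = (6/7)    [4213 ≡ 6 mod 7]
  = (3/7)    [7 ≡ 7 mod 8 ⇒ (2/7) = +1]
  = -(7/3)    [QR: both ≡ 3 mod 4, sign flips]
  = -(1/3)    [7 ≡ 1 mod 3]
  = -1    [(1/3) = 1]
Second factor (3468/4661):
(3468/4661)
  = (867/4661)    [4661 ≡ 5 mod 8 ⇒ (2/4661)^2 = +1]
  = (4661/867)    [QR: 4661 ≡ 1 mod 4, sign kept]
  = (326/867)    [4661 ≡ 326 mod 867]
  = -(163/867)    [867 ≡ 3 mod 8 ⇒ (2/867) = -1]
  = (867/163)    [QR: both ≡ 3 mod 4, sign flips]
  = (52/163)    [867 ≡ 52 mod 163]
  = (13/163)    [163 ≡ 3 mod 8 ⇒ (2/163)^2 = +1]
  = (163/13)    [QR: 13 ≡ 1 mod 4, sign kept]
  = (7/13)    [163 ≡ 7 mod 13]
  = (13/7)    [QR: 13 ≡ 1 mod 4, sign kept]
  = (6/7)    [13 ≡ 6 mod 7]
  = (3/7)    [7 ≡ 7 mod 8 ⇒ (2/7) = +1]
  = -(7/3)    [QR: both ≡ 3 mod 4, sign flips]
  = -(1/3)    [7 ≡ 1 mod 3]
  = -1    [(1/3) = 1]
Product: (-1)·(-1) = 1.

1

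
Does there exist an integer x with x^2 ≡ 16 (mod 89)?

yes

Factor out 2: 16 = 2^4. Since 89 ≡ 1 (mod 8), (2|89) = +1, and (2|89)^4 = +1. Now have (1|89).
(1|89) = 1. Collecting the sign factors: 1.
(16|89) = 1, and 89 is prime, so 16 is a quadratic residue mod 89.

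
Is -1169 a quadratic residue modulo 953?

no

(-1169|953)
  = (737|953)    [-1169 ≡ 737 mod 953]
  = (953|737)    [QR: 737 ≡ 1 mod 4, sign kept]
  = (216|737)    [953 ≡ 216 mod 737]
  = (27|737)    [737 ≡ 1 mod 8 ⇒ (2|737)^3 = +1]
  = (737|27)    [QR: 737 ≡ 1 mod 4, sign kept]
  = (8|27)    [737 ≡ 8 mod 27]
  = -(1|27)    [27 ≡ 3 mod 8 ⇒ (2|27)^3 = -1]
  = -1    [(1|27) = 1]
The Legendre symbol is -1, so x^2 ≡ -1169 (mod 953) has no solution.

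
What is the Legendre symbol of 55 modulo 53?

Reduce the numerator: 55 ≡ 2 (mod 53), so (55/53) = (2/53).
Factor out 2: 2 = 2. Since 53 ≡ 5 (mod 8), (2/53) = -1. Now have -(1/53).
(1/53) = 1. Collecting the sign factors: -1.

-1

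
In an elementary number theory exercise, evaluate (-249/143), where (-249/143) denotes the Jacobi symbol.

(-249/143)
  = (37/143)    [-249 ≡ 37 mod 143]
  = (143/37)    [QR: 37 ≡ 1 mod 4, sign kept]
  = (32/37)    [143 ≡ 32 mod 37]
  = -(1/37)    [37 ≡ 5 mod 8 ⇒ (2/37)^5 = -1]
  = -1    [(1/37) = 1]

-1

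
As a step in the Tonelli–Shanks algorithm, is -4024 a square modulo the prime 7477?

(-4024/7477)
  = (3453/7477)    [-4024 ≡ 3453 mod 7477]
  = (7477/3453)    [QR: 3453 ≡ 1 mod 4, sign kept]
  = (571/3453)    [7477 ≡ 571 mod 3453]
  = (3453/571)    [QR: 3453 ≡ 1 mod 4, sign kept]
  = (27/571)    [3453 ≡ 27 mod 571]
  = -(571/27)    [QR: both ≡ 3 mod 4, sign flips]
  = -(4/27)    [571 ≡ 4 mod 27]
  = -(1/27)    [27 ≡ 3 mod 8 ⇒ (2/27)^2 = +1]
  = -1    [(1/27) = 1]
(-4024/7477) = -1, and 7477 is prime, so -4024 is not a quadratic residue mod 7477.

no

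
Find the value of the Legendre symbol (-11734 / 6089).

-1

(-11734 / 6089)
  = (11734 / 6089)    [6089 ≡ 1 mod 4 ⇒ (-1 / 6089) = +1]
  = (5645 / 6089)    [11734 ≡ 5645 mod 6089]
  = (6089 / 5645)    [QR: 5645 ≡ 1 mod 4, sign kept]
  = (444 / 5645)    [6089 ≡ 444 mod 5645]
  = (111 / 5645)    [5645 ≡ 5 mod 8 ⇒ (2 / 5645)^2 = +1]
  = (5645 / 111)    [QR: 5645 ≡ 1 mod 4, sign kept]
  = (95 / 111)    [5645 ≡ 95 mod 111]
  = -(111 / 95)    [QR: both ≡ 3 mod 4, sign flips]
  = -(16 / 95)    [111 ≡ 16 mod 95]
  = -(1 / 95)    [95 ≡ 7 mod 8 ⇒ (2 / 95)^4 = +1]
  = -1    [(1 / 95) = 1]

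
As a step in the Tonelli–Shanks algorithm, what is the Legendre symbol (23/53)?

-1

53 ≡ 1 (mod 4), so quadratic reciprocity gives (23/53) = (53/23). Reduce: 53 ≡ 7 (mod 23). Now have (7/23).
Both 7 ≡ 3 and 23 ≡ 3 (mod 4), so reciprocity gives (7/23) = -(23/7). Reduce: 23 ≡ 2 (mod 7). Now have -(2/7).
Factor out 2: 2 = 2. Since 7 ≡ 7 (mod 8), (2/7) = +1. Now have -(1/7).
(1/7) = 1. Collecting the sign factors: -1.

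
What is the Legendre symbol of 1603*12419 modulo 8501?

-1

By multiplicativity, (1603·12419/8501) = (1603/8501)·(12419/8501).
First factor (1603/8501):
(1603/8501)
  = (8501/1603)    [QR: 8501 ≡ 1 mod 4, sign kept]
  = (486/1603)    [8501 ≡ 486 mod 1603]
  = -(243/1603)    [1603 ≡ 3 mod 8 ⇒ (2/1603) = -1]
  = (1603/243)    [QR: both ≡ 3 mod 4, sign flips]
  = (145/243)    [1603 ≡ 145 mod 243]
  = (243/145)    [QR: 145 ≡ 1 mod 4, sign kept]
  = (98/145)    [243 ≡ 98 mod 145]
  = (49/145)    [145 ≡ 1 mod 8 ⇒ (2/145) = +1]
  = (145/49)    [QR: 49 ≡ 1 mod 4, sign kept]
  = (47/49)    [145 ≡ 47 mod 49]
  = (49/47)    [QR: 49 ≡ 1 mod 4, sign kept]
  = (2/47)    [49 ≡ 2 mod 47]
  = (1/47)    [47 ≡ 7 mod 8 ⇒ (2/47) = +1]
  = 1    [(1/47) = 1]
Second factor (12419/8501):
(12419/8501)
  = (3918/8501)    [12419 ≡ 3918 mod 8501]
  = -(1959/8501)    [8501 ≡ 5 mod 8 ⇒ (2/8501) = -1]
  = -(8501/1959)    [QR: 8501 ≡ 1 mod 4, sign kept]
  = -(665/1959)    [8501 ≡ 665 mod 1959]
  = -(1959/665)    [QR: 665 ≡ 1 mod 4, sign kept]
  = -(629/665)    [1959 ≡ 629 mod 665]
  = -(665/629)    [QR: 629 ≡ 1 mod 4, sign kept]
  = -(36/629)    [665 ≡ 36 mod 629]
  = -(9/629)    [629 ≡ 5 mod 8 ⇒ (2/629)^2 = +1]
  = -(629/9)    [QR: 9 ≡ 1 mod 4, sign kept]
  = -(8/9)    [629 ≡ 8 mod 9]
  = -(1/9)    [9 ≡ 1 mod 8 ⇒ (2/9)^3 = +1]
  = -1    [(1/9) = 1]
Product: (1)·(-1) = -1.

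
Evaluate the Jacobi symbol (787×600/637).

By multiplicativity, (787·600/637) = (787/637)·(600/637).
First factor (787/637):
(787/637)
  = (150/637)    [787 ≡ 150 mod 637]
  = -(75/637)    [637 ≡ 5 mod 8 ⇒ (2/637) = -1]
  = -(637/75)    [QR: 637 ≡ 1 mod 4, sign kept]
  = -(37/75)    [637 ≡ 37 mod 75]
  = -(75/37)    [QR: 37 ≡ 1 mod 4, sign kept]
  = -(1/37)    [75 ≡ 1 mod 37]
  = -1    [(1/37) = 1]
Second factor (600/637):
(600/637)
  = -(75/637)    [637 ≡ 5 mod 8 ⇒ (2/637)^3 = -1]
  = -(637/75)    [QR: 637 ≡ 1 mod 4, sign kept]
  = -(37/75)    [637 ≡ 37 mod 75]
  = -(75/37)    [QR: 37 ≡ 1 mod 4, sign kept]
  = -(1/37)    [75 ≡ 1 mod 37]
  = -1    [(1/37) = 1]
Product: (-1)·(-1) = 1.

1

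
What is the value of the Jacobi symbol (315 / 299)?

(315 / 299)
  = (16 / 299)    [315 ≡ 16 mod 299]
  = (1 / 299)    [299 ≡ 3 mod 8 ⇒ (2 / 299)^4 = +1]
  = 1    [(1 / 299) = 1]

1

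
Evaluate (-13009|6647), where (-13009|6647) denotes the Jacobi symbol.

Pull out -1: (-13009|6647) = (-1|6647)·(13009|6647). Since 6647 ≡ 3 (mod 4), (-1|6647) = -1. Now have -(13009|6647).
Reduce the numerator: 13009 ≡ 6362 (mod 6647), so (13009|6647) = (6362|6647).
Factor out 2: 6362 = 2·3181. Since 6647 ≡ 7 (mod 8), (2|6647) = +1. Now have -(3181|6647).
3181 ≡ 1 (mod 4), so quadratic reciprocity gives (3181|6647) = (6647|3181). Reduce: 6647 ≡ 285 (mod 3181). Now have -(285|3181).
285 ≡ 1 (mod 4), so quadratic reciprocity gives (285|3181) = (3181|285). Reduce: 3181 ≡ 46 (mod 285). Now have -(46|285).
Factor out 2: 46 = 2·23. Since 285 ≡ 5 (mod 8), (2|285) = -1. Now have (23|285).
285 ≡ 1 (mod 4), so quadratic reciprocity gives (23|285) = (285|23). Reduce: 285 ≡ 9 (mod 23). Now have (9|23).
9 ≡ 1 (mod 4), so quadratic reciprocity gives (9|23) = (23|9). Reduce: 23 ≡ 5 (mod 9). Now have (5|9).
5 ≡ 1 (mod 4), so quadratic reciprocity gives (5|9) = (9|5). Reduce: 9 ≡ 4 (mod 5). Now have (4|5).
Factor out 2: 4 = 2^2. Since 5 ≡ 5 (mod 8), (2|5) = -1, and (2|5)^2 = +1. Now have (1|5).
(1|5) = 1. Collecting the sign factors: 1.

1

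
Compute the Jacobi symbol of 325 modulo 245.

0

(325/245)
  = (80/245)    [325 ≡ 80 mod 245]
  = (5/245)    [245 ≡ 5 mod 8 ⇒ (2/245)^4 = +1]
  = (245/5)    [QR: 5 ≡ 1 mod 4, sign kept]
  = (0/5)    [245 ≡ 0 mod 5]
  = 0    [numerator 0, gcd > 1]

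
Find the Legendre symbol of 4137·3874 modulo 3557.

By multiplicativity, (4137·3874 / 3557) = (4137 / 3557)·(3874 / 3557).
First factor (4137 / 3557):
(4137 / 3557)
  = (580 / 3557)    [4137 ≡ 580 mod 3557]
  = (145 / 3557)    [3557 ≡ 5 mod 8 ⇒ (2 / 3557)^2 = +1]
  = (3557 / 145)    [QR: 145 ≡ 1 mod 4, sign kept]
  = (77 / 145)    [3557 ≡ 77 mod 145]
  = (145 / 77)    [QR: 77 ≡ 1 mod 4, sign kept]
  = (68 / 77)    [145 ≡ 68 mod 77]
  = (17 / 77)    [77 ≡ 5 mod 8 ⇒ (2 / 77)^2 = +1]
  = (77 / 17)    [QR: 17 ≡ 1 mod 4, sign kept]
  = (9 / 17)    [77 ≡ 9 mod 17]
  = (17 / 9)    [QR: 9 ≡ 1 mod 4, sign kept]
  = (8 / 9)    [17 ≡ 8 mod 9]
  = (1 / 9)    [9 ≡ 1 mod 8 ⇒ (2 / 9)^3 = +1]
  = 1    [(1 / 9) = 1]
Second factor (3874 / 3557):
(3874 / 3557)
  = (317 / 3557)    [3874 ≡ 317 mod 3557]
  = (3557 / 317)    [QR: 317 ≡ 1 mod 4, sign kept]
  = (70 / 317)    [3557 ≡ 70 mod 317]
  = -(35 / 317)    [317 ≡ 5 mod 8 ⇒ (2 / 317) = -1]
  = -(317 / 35)    [QR: 317 ≡ 1 mod 4, sign kept]
  = -(2 / 35)    [317 ≡ 2 mod 35]
  = (1 / 35)    [35 ≡ 3 mod 8 ⇒ (2 / 35) = -1]
  = 1    [(1 / 35) = 1]
Product: (1)·(1) = 1.

1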